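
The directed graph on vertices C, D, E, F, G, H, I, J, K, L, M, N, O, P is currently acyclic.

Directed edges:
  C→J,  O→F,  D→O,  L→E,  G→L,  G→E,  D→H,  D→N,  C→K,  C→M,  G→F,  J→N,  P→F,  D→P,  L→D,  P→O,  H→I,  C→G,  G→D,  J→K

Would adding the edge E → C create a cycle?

Yes

Adding E→C creates a cycle iff C can already reach E.
Path from C: C → G → E.
So C → … → E → C is a cycle.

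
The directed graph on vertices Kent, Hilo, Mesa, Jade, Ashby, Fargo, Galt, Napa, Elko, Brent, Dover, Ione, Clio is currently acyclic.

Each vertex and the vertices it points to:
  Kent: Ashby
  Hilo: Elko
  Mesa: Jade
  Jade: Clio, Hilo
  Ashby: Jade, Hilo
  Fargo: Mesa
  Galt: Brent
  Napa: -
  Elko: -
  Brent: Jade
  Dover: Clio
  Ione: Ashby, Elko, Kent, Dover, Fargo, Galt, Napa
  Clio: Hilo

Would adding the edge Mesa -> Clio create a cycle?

No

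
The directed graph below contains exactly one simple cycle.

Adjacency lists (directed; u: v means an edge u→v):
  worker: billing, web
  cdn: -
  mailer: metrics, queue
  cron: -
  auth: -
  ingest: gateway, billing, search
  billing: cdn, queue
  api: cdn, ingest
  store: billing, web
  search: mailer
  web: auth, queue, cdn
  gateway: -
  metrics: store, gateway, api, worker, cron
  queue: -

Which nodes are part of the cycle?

DFS with gray/black marking from metrics:
metrics gray
  store gray
    billing gray
      cdn gray
      cdn black
      queue gray
      queue black
    billing black
    web gray
      auth gray
      auth black
      web→queue: queue black — skip
      web→cdn: cdn black — skip
    web black
  store black
  gateway gray
  gateway black
  api gray
    api→cdn: cdn black — skip
    ingest gray
      ingest→gateway: gateway black — skip
      ingest→billing: billing black — skip
      search gray
        mailer gray
          mailer→metrics: metrics is gray → back edge
Back edge closes the cycle metrics → api → ingest → search → mailer → metrics; its vertices are {api, ingest, mailer, search, metrics}.

api, ingest, mailer, search, metrics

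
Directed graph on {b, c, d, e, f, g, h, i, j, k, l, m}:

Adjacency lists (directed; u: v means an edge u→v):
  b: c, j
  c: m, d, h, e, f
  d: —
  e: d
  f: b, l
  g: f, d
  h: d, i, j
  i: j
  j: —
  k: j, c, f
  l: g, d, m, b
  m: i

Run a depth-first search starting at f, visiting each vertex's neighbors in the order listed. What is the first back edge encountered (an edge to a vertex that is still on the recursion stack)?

DFS from f (visiting each vertex's neighbors in the order listed); mark gray on enter, black on exit:
f gray
  b gray
    c gray
      m gray
        i gray
          j gray
          j black
        i black
      m black
      d gray
      d black
      h gray
        h→d: d black — skip
        h→i: i black — skip
        h→j: j black — skip
      h black
      e gray
        e→d: d black — skip
      e black
      c→f: f is gray → back edge
First back edge: c → f.

c->f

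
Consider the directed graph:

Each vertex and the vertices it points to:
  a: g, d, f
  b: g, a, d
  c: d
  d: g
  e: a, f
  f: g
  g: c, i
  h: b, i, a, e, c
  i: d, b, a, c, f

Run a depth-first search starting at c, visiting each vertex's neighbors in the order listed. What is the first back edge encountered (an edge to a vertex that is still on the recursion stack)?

g→c

DFS from c (visiting each vertex's neighbors in the order listed); mark gray on enter, black on exit:
c gray
  d gray
    g gray
      g→c: c is gray → back edge
First back edge: g → c.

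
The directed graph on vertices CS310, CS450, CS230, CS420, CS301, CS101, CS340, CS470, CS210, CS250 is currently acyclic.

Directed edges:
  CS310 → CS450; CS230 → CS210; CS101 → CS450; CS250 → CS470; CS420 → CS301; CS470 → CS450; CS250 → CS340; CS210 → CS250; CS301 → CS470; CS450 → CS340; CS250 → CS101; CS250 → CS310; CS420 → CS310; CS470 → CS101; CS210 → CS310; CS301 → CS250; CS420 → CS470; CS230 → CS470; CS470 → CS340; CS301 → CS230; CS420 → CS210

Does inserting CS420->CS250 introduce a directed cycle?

No

Adding CS420→CS250 creates a cycle iff CS250 can already reach CS420.
Explore from CS250: no path reaches CS420. The graph stays acyclic.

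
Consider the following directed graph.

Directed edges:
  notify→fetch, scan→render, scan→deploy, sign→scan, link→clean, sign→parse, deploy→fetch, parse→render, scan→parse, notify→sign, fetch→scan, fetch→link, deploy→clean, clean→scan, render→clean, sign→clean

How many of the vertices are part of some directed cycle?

7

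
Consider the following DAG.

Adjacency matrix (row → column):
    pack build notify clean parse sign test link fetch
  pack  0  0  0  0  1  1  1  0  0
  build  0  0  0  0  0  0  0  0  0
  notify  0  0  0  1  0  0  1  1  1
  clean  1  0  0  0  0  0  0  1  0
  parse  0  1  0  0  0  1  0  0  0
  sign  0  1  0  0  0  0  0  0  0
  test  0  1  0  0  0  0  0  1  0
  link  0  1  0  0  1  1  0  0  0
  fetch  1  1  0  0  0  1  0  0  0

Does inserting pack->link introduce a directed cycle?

No

Adding pack→link creates a cycle iff link can already reach pack.
Explore from link: no path reaches pack. The graph stays acyclic.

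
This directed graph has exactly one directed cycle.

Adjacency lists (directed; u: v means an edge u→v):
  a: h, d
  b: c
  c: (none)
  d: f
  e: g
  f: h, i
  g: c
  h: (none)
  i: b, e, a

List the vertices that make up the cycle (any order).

a, d, f, i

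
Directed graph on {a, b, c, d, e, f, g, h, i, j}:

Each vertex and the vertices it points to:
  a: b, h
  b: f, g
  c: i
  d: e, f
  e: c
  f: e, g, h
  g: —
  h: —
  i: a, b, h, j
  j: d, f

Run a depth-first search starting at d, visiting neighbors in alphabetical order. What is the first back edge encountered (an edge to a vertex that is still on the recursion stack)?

f→e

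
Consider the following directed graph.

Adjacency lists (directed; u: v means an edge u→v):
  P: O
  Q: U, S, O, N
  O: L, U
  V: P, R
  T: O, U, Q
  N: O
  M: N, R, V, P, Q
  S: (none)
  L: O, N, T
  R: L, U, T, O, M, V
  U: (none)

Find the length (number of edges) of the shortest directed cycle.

2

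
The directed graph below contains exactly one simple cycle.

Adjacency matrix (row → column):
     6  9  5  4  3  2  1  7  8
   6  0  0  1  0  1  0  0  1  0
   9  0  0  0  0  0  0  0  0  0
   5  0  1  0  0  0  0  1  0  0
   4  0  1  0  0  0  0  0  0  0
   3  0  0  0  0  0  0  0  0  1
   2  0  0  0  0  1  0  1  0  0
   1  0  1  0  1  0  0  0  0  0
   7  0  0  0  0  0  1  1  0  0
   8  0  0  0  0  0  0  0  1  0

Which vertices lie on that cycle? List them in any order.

DFS with gray/black marking from 7:
7 gray
  1 gray
    4 gray
      9 gray
      9 black
    4 black
    1→9: 9 black — skip
  1 black
  2 gray
    3 gray
      8 gray
        8→7: 7 is gray → back edge
Back edge closes the cycle 7 → 2 → 3 → 8 → 7; its vertices are {2, 3, 7, 8}.

2, 3, 7, 8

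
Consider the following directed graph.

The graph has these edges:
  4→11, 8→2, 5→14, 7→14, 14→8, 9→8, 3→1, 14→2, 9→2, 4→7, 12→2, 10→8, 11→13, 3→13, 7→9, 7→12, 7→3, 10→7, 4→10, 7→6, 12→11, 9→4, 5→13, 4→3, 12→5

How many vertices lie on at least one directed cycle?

4

A vertex is on a directed cycle iff it belongs to a strongly connected component of size ≥ 2 (or has a self-loop).
The vertices on cycles are {4, 7, 9, 10} — 4 in total.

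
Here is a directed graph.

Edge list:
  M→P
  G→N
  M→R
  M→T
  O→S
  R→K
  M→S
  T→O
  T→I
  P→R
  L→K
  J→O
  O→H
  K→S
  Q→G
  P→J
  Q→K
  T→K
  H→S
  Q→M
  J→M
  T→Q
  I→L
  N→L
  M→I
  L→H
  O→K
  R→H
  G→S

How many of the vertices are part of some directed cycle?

A vertex is on a directed cycle iff it belongs to a strongly connected component of size ≥ 2 (or has a self-loop).
The vertices on cycles are {J, M, P, Q, T} — 5 in total.

5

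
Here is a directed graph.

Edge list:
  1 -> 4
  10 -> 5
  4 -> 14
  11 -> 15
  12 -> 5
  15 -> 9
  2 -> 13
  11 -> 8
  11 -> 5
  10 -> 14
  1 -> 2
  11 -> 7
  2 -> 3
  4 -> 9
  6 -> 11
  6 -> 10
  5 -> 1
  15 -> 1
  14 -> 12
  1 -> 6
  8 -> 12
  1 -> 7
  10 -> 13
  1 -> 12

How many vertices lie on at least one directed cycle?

A vertex is on a directed cycle iff it belongs to a strongly connected component of size ≥ 2 (or has a self-loop).
The vertices on cycles are {1, 4, 5, 6, 8, 10, 11, 12, 14, 15} — 10 in total.

10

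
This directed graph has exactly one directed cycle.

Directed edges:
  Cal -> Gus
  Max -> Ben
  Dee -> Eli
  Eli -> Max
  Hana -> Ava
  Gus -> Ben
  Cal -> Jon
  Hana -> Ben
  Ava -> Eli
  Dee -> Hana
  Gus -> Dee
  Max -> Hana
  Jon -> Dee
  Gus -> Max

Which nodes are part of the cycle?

Ava, Eli, Max, Hana

DFS with gray/black marking from Hana:
Hana gray
  Ben gray
  Ben black
  Ava gray
    Eli gray
      Max gray
        Max→Hana: Hana is gray → back edge
Back edge closes the cycle Hana → Ava → Eli → Max → Hana; its vertices are {Ava, Eli, Max, Hana}.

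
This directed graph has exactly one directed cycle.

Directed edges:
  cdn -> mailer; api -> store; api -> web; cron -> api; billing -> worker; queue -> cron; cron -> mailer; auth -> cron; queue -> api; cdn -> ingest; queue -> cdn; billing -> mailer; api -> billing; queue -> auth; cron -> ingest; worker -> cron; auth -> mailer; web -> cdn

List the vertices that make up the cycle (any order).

DFS with gray/black marking from api:
api gray
  web gray
    cdn gray
      mailer gray
      mailer black
      ingest gray
      ingest black
    cdn black
  web black
  store gray
  store black
  billing gray
    worker gray
      cron gray
        cron→api: api is gray → back edge
Back edge closes the cycle api → billing → worker → cron → api; its vertices are {api, cron, worker, billing}.

api, cron, worker, billing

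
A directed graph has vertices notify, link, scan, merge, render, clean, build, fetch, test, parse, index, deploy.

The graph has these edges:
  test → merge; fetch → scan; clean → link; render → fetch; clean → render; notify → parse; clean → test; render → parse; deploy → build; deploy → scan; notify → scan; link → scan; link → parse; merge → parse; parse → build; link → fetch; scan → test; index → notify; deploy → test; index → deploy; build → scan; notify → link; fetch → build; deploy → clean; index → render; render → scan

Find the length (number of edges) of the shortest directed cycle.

5

For each vertex v, BFS finds the shortest path from v back to v.
The shortest such closed walk is test → merge → parse → build → scan → test, length 5.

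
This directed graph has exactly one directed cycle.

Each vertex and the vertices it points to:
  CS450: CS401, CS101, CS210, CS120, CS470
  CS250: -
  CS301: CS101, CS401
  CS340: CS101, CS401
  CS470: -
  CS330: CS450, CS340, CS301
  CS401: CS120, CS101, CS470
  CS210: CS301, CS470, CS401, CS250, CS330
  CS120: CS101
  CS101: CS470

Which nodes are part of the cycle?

CS210, CS330, CS450

DFS with gray/black marking from CS330:
CS330 gray
  CS450 gray
    CS401 gray
      CS120 gray
        CS101 gray
          CS470 gray
          CS470 black
        CS101 black
      CS120 black
      CS401→CS101: CS101 black — skip
      CS401→CS470: CS470 black — skip
    CS401 black
    CS450→CS101: CS101 black — skip
    CS210 gray
      CS301 gray
        CS301→CS101: CS101 black — skip
        CS301→CS401: CS401 black — skip
      CS301 black
      CS210→CS470: CS470 black — skip
      CS210→CS401: CS401 black — skip
      CS250 gray
      CS250 black
      CS210→CS330: CS330 is gray → back edge
Back edge closes the cycle CS330 → CS450 → CS210 → CS330; its vertices are {CS210, CS330, CS450}.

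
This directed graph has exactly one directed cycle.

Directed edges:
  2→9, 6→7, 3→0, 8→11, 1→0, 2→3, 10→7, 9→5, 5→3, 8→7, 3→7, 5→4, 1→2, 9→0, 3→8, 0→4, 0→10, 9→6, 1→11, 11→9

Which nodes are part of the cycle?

3, 5, 8, 9, 11

DFS with gray/black marking from 11:
11 gray
  9 gray
    5 gray
      4 gray
      4 black
      3 gray
        7 gray
        7 black
        0 gray
          10 gray
            10→7: 7 black — skip
          10 black
          0→4: 4 black — skip
        0 black
        8 gray
          8→7: 7 black — skip
          8→11: 11 is gray → back edge
Back edge closes the cycle 11 → 9 → 5 → 3 → 8 → 11; its vertices are {3, 5, 8, 9, 11}.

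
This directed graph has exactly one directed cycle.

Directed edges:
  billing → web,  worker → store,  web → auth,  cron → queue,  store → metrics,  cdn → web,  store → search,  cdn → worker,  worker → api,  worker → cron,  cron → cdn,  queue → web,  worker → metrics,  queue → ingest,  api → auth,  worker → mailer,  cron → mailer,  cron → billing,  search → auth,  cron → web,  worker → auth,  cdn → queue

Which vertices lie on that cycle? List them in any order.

cdn, cron, worker

DFS with gray/black marking from worker:
worker gray
  auth gray
  auth black
  mailer gray
  mailer black
  metrics gray
  metrics black
  store gray
    store→metrics: metrics black — skip
    search gray
      search→auth: auth black — skip
    search black
  store black
  cron gray
    billing gray
      web gray
        web→auth: auth black — skip
      web black
    billing black
    cdn gray
      cdn→worker: worker is gray → back edge
Back edge closes the cycle worker → cron → cdn → worker; its vertices are {cdn, cron, worker}.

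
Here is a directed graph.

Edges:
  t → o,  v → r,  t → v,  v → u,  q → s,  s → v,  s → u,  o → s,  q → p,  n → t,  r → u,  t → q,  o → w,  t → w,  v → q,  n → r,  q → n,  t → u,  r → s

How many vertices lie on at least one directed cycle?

7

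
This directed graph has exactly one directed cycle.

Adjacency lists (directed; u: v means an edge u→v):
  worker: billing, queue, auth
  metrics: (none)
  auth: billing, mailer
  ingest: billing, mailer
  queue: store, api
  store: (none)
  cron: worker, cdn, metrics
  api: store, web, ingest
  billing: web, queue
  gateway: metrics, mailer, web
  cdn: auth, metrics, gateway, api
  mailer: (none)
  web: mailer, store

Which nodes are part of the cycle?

DFS with gray/black marking from api:
api gray
  store gray
  store black
  web gray
    mailer gray
    mailer black
    web→store: store black — skip
  web black
  ingest gray
    billing gray
      billing→web: web black — skip
      queue gray
        queue→store: store black — skip
        queue→api: api is gray → back edge
Back edge closes the cycle api → ingest → billing → queue → api; its vertices are {api, queue, ingest, billing}.

api, queue, ingest, billing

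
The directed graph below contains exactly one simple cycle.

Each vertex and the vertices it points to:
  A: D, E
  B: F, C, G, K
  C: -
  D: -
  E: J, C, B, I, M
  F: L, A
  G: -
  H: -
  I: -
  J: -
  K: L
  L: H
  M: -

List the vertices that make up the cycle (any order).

A, B, E, F

DFS with gray/black marking from F:
F gray
  L gray
    H gray
    H black
  L black
  A gray
    D gray
    D black
    E gray
      J gray
      J black
      C gray
      C black
      B gray
        B→F: F is gray → back edge
Back edge closes the cycle F → A → E → B → F; its vertices are {A, B, E, F}.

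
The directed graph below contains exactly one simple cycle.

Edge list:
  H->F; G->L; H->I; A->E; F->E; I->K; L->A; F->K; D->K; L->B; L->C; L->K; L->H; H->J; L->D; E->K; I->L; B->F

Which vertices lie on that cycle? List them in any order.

H, I, L

DFS with gray/black marking from L:
L gray
  D gray
    K gray
    K black
  D black
  H gray
    J gray
    J black
    I gray
      I→K: K black — skip
      I→L: L is gray → back edge
Back edge closes the cycle L → H → I → L; its vertices are {H, I, L}.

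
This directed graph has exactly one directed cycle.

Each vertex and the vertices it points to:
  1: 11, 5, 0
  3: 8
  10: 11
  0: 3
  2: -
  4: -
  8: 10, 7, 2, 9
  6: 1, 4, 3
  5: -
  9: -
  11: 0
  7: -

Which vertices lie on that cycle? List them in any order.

0, 3, 8, 10, 11

DFS with gray/black marking from 3:
3 gray
  8 gray
    10 gray
      11 gray
        0 gray
          0→3: 3 is gray → back edge
Back edge closes the cycle 3 → 8 → 10 → 11 → 0 → 3; its vertices are {0, 3, 8, 10, 11}.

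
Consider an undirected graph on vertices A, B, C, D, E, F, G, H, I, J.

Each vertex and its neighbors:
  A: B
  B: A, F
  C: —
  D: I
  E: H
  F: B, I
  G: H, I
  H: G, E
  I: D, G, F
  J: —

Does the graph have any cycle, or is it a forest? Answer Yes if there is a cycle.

No

DFS, tracking each vertex's parent; an edge to a visited non-parent vertex closes a cycle.
Start from B:
visit B (parent –)
  visit A (parent B)
    A–B: parent, skip
  visit F (parent B)
    F–B: parent, skip
    visit I (parent F)
      visit D (parent I)
        D–I: parent, skip
      visit G (parent I)
        visit H (parent G)
          H–G: parent, skip
          visit E (parent H)
            E–H: parent, skip
        G–I: parent, skip
      I–F: parent, skip
visit C (parent –)
visit J (parent –)
No non-parent visited neighbor found — the graph is a forest.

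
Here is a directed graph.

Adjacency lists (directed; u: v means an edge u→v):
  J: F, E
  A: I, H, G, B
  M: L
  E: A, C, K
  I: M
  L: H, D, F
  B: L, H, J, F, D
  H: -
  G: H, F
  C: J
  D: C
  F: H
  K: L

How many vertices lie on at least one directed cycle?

A vertex is on a directed cycle iff it belongs to a strongly connected component of size ≥ 2 (or has a self-loop).
The vertices on cycles are {A, B, C, D, E, I, J, K, L, M} — 10 in total.

10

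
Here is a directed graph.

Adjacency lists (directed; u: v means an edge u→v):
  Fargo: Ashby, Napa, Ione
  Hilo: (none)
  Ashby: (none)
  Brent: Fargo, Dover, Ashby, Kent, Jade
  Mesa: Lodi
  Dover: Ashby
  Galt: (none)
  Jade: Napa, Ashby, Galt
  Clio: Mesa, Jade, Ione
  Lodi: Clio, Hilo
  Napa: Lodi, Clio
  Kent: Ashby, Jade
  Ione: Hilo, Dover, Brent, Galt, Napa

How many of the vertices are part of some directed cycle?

9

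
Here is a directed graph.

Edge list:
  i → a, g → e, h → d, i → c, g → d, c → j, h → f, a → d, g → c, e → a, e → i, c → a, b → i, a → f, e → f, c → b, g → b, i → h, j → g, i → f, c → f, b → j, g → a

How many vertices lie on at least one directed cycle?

6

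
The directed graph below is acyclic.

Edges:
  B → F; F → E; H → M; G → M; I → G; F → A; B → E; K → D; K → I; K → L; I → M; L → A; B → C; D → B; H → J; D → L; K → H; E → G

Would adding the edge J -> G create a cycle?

Adding J→G creates a cycle iff G can already reach J.
Explore from G: no path reaches J. The graph stays acyclic.

No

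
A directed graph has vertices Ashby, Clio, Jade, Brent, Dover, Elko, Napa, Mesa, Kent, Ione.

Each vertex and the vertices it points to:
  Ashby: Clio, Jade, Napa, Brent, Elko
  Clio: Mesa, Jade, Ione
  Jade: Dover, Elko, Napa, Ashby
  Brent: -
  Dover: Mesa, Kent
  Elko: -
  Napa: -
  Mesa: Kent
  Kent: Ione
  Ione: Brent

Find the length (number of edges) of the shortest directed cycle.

For each vertex v, BFS finds the shortest path from v back to v.
The shortest such closed walk is Jade → Ashby → Jade, length 2.

2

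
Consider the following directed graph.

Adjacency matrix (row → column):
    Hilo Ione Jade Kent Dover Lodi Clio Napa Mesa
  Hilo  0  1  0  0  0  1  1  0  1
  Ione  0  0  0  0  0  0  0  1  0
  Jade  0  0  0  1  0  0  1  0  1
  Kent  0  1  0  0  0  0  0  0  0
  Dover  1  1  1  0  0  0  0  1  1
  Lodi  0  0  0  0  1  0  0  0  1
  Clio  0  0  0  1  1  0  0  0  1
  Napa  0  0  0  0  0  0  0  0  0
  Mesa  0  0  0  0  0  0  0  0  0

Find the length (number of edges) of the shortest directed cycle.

3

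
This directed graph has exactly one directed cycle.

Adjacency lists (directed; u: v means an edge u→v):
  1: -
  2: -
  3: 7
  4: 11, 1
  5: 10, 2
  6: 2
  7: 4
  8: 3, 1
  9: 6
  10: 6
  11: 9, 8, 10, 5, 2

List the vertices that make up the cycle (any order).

DFS with gray/black marking from 8:
8 gray
  3 gray
    7 gray
      4 gray
        11 gray
          9 gray
            6 gray
              2 gray
              2 black
            6 black
          9 black
          11→8: 8 is gray → back edge
Back edge closes the cycle 8 → 3 → 7 → 4 → 11 → 8; its vertices are {3, 4, 7, 8, 11}.

3, 4, 7, 8, 11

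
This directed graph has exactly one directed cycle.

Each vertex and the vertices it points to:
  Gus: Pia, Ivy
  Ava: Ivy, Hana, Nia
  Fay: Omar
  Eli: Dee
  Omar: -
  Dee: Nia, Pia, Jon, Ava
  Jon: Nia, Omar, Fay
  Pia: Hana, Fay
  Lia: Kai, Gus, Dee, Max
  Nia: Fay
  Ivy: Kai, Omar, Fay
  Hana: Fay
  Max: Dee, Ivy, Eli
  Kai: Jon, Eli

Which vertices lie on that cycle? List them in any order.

Ava, Dee, Eli, Ivy, Kai

DFS with gray/black marking from Ivy:
Ivy gray
  Kai gray
    Jon gray
      Nia gray
        Fay gray
          Omar gray
          Omar black
        Fay black
      Nia black
      Jon→Omar: Omar black — skip
      Jon→Fay: Fay black — skip
    Jon black
    Eli gray
      Dee gray
        Dee→Nia: Nia black — skip
        Pia gray
          Hana gray
            Hana→Fay: Fay black — skip
          Hana black
          Pia→Fay: Fay black — skip
        Pia black
        Dee→Jon: Jon black — skip
        Ava gray
          Ava→Ivy: Ivy is gray → back edge
Back edge closes the cycle Ivy → Kai → Eli → Dee → Ava → Ivy; its vertices are {Ava, Dee, Eli, Ivy, Kai}.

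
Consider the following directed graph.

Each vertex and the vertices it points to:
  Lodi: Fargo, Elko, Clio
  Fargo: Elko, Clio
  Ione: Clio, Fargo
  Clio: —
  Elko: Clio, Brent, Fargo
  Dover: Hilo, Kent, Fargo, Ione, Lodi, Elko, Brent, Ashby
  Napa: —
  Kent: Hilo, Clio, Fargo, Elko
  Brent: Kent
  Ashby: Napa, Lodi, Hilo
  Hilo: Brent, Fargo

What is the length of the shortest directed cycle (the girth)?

For each vertex v, BFS finds the shortest path from v back to v.
The shortest such closed walk is Elko → Fargo → Elko, length 2.

2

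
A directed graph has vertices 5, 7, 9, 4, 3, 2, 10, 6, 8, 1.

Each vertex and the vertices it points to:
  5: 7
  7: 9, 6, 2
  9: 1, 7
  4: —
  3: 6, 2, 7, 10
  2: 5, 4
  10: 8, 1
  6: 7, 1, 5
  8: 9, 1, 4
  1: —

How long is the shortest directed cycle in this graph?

2

For each vertex v, BFS finds the shortest path from v back to v.
The shortest such closed walk is 7 → 9 → 7, length 2.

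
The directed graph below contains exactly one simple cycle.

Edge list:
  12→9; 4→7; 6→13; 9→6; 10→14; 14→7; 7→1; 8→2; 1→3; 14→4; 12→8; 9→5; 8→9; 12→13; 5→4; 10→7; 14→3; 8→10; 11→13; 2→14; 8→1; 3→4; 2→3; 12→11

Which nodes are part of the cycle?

DFS with gray/black marking from 1:
1 gray
  3 gray
    4 gray
      7 gray
        7→1: 1 is gray → back edge
Back edge closes the cycle 1 → 3 → 4 → 7 → 1; its vertices are {1, 3, 4, 7}.

1, 3, 4, 7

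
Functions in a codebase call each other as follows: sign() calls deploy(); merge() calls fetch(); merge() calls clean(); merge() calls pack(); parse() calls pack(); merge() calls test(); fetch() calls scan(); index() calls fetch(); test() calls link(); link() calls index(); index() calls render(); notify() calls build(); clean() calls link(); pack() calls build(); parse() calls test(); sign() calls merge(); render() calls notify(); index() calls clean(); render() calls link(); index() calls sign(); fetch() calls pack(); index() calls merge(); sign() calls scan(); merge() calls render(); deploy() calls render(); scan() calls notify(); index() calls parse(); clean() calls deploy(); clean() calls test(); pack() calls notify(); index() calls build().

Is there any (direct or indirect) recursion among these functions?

DFS with white/gray/black marking, starting from notify:
notify gray
  build gray
  build black
notify black
index gray
  render gray
    link gray
      link→index: index is gray → back edge
Back edge found, so a cycle exists: index → render → link → index.

Yes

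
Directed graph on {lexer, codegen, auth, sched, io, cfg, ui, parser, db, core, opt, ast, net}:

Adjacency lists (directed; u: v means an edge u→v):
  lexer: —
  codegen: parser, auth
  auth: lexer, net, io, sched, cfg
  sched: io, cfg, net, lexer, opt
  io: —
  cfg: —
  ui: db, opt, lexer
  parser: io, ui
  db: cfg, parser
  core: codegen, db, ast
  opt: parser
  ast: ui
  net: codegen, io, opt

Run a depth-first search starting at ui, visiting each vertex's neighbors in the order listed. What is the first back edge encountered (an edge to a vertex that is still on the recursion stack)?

DFS from ui (visiting each vertex's neighbors in the order listed); mark gray on enter, black on exit:
ui gray
  db gray
    cfg gray
    cfg black
    parser gray
      io gray
      io black
      parser→ui: ui is gray → back edge
First back edge: parser → ui.

parser→ui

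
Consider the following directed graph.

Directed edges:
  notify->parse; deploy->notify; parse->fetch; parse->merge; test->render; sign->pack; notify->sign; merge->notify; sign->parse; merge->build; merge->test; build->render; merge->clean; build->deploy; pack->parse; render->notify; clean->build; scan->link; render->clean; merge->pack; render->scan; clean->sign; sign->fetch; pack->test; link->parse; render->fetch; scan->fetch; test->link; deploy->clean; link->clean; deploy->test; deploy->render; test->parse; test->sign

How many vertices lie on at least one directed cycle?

12

A vertex is on a directed cycle iff it belongs to a strongly connected component of size ≥ 2 (or has a self-loop).
The vertices on cycles are {link, pack, scan, sign, test, build, clean, merge, parse, deploy, notify, render} — 12 in total.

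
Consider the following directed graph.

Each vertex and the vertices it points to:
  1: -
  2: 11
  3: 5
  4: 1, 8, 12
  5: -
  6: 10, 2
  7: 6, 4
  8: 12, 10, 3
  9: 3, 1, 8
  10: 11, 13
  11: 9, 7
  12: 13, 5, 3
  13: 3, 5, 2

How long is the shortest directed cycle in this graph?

4

For each vertex v, BFS finds the shortest path from v back to v.
The shortest such closed walk is 11 → 9 → 8 → 10 → 11, length 4.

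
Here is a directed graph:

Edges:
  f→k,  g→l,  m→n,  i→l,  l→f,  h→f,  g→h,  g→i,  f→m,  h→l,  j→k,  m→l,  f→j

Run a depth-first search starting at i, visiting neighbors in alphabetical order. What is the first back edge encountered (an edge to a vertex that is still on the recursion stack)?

m→l

DFS from i (visiting neighbors in alphabetical order); mark gray on enter, black on exit:
i gray
  l gray
    f gray
      j gray
        k gray
        k black
      j black
      f→k: k black — skip
      m gray
        m→l: l is gray → back edge
First back edge: m → l.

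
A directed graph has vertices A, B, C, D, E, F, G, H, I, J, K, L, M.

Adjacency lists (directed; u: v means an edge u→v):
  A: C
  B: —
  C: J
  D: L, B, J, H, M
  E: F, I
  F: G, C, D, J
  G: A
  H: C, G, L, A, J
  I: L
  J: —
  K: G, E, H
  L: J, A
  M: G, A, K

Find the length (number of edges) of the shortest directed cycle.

5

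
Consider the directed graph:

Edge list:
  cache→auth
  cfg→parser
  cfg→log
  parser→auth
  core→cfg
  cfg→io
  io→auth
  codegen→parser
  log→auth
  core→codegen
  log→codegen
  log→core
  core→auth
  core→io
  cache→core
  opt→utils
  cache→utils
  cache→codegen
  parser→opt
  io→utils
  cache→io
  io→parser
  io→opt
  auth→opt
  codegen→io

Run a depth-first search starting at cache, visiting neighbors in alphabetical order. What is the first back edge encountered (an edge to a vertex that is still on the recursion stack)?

DFS from cache (visiting neighbors in alphabetical order); mark gray on enter, black on exit:
cache gray
  auth gray
    opt gray
      utils gray
      utils black
    opt black
  auth black
  codegen gray
    io gray
      io→auth: auth black — skip
      io→opt: opt black — skip
      parser gray
        parser→auth: auth black — skip
        parser→opt: opt black — skip
      parser black
      io→utils: utils black — skip
    io black
    codegen→parser: parser black — skip
  codegen black
  core gray
    core→auth: auth black — skip
    cfg gray
      cfg→io: io black — skip
      log gray
        log→auth: auth black — skip
        log→codegen: codegen black — skip
        log→core: core is gray → back edge
First back edge: log → core.

log→core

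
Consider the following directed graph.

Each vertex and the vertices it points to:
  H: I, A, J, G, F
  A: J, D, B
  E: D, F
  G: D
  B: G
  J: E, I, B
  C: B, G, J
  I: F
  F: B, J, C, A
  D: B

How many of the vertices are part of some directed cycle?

9

A vertex is on a directed cycle iff it belongs to a strongly connected component of size ≥ 2 (or has a self-loop).
The vertices on cycles are {A, B, C, D, E, F, G, I, J} — 9 in total.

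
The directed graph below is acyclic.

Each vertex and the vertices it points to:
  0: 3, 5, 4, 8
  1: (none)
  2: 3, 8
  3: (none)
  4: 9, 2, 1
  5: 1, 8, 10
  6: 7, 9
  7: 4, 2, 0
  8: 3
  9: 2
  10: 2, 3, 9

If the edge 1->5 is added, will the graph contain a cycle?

Yes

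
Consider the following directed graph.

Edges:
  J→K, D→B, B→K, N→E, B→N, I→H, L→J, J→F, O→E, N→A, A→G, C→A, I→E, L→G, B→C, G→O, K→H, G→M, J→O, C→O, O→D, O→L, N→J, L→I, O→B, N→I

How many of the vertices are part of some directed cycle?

9

A vertex is on a directed cycle iff it belongs to a strongly connected component of size ≥ 2 (or has a self-loop).
The vertices on cycles are {A, B, C, D, G, J, L, N, O} — 9 in total.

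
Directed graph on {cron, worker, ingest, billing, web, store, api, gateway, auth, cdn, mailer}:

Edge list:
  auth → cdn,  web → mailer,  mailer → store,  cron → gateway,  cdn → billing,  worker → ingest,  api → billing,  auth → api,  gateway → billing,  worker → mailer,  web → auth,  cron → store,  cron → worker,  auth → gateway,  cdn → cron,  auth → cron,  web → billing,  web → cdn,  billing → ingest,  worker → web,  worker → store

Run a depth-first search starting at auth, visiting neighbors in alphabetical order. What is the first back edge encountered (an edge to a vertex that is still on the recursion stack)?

web→auth

DFS from auth (visiting neighbors in alphabetical order); mark gray on enter, black on exit:
auth gray
  api gray
    billing gray
      ingest gray
      ingest black
    billing black
  api black
  cdn gray
    cdn→billing: billing black — skip
    cron gray
      gateway gray
        gateway→billing: billing black — skip
      gateway black
      store gray
      store black
      worker gray
        worker→ingest: ingest black — skip
        mailer gray
          mailer→store: store black — skip
        mailer black
        worker→store: store black — skip
        web gray
          web→auth: auth is gray → back edge
First back edge: web → auth.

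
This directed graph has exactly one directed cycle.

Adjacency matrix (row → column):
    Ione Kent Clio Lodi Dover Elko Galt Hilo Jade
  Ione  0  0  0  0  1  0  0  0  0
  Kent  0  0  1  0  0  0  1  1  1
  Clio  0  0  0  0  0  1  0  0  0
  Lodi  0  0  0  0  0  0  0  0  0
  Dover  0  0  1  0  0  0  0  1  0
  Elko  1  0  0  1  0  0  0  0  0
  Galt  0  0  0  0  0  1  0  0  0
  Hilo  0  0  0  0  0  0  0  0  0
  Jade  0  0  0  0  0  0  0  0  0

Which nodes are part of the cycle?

DFS with gray/black marking from Elko:
Elko gray
  Ione gray
    Dover gray
      Clio gray
        Clio→Elko: Elko is gray → back edge
Back edge closes the cycle Elko → Ione → Dover → Clio → Elko; its vertices are {Clio, Elko, Ione, Dover}.

Clio, Elko, Ione, Dover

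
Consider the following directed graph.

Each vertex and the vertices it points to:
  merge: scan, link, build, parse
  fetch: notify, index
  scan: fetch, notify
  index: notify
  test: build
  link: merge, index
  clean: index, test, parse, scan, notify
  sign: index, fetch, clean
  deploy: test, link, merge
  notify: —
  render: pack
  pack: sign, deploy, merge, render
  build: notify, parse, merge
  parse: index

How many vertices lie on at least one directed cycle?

A vertex is on a directed cycle iff it belongs to a strongly connected component of size ≥ 2 (or has a self-loop).
The vertices on cycles are {link, pack, build, merge, render} — 5 in total.

5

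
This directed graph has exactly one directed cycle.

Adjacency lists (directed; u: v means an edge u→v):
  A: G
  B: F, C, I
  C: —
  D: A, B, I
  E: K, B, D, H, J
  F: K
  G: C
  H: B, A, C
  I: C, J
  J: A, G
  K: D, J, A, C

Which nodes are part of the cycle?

B, D, F, K

DFS with gray/black marking from B:
B gray
  F gray
    K gray
      D gray
        A gray
          G gray
            C gray
            C black
          G black
        A black
        D→B: B is gray → back edge
Back edge closes the cycle B → F → K → D → B; its vertices are {B, D, F, K}.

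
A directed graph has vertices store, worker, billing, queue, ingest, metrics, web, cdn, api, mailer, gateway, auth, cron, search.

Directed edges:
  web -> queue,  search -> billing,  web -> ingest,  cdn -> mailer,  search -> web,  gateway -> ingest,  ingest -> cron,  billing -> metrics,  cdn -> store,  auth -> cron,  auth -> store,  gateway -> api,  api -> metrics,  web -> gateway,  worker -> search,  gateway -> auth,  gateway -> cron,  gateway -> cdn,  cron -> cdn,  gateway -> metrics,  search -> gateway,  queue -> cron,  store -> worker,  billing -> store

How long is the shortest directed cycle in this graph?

4

For each vertex v, BFS finds the shortest path from v back to v.
The shortest such closed walk is search → billing → store → worker → search, length 4.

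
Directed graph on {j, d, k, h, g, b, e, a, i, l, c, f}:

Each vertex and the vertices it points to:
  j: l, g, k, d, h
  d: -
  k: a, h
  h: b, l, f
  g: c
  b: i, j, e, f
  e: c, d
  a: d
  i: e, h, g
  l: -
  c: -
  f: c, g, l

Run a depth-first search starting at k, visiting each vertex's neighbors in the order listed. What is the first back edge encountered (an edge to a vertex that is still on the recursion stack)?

i→h

DFS from k (visiting each vertex's neighbors in the order listed); mark gray on enter, black on exit:
k gray
  a gray
    d gray
    d black
  a black
  h gray
    b gray
      i gray
        e gray
          c gray
          c black
          e→d: d black — skip
        e black
        i→h: h is gray → back edge
First back edge: i → h.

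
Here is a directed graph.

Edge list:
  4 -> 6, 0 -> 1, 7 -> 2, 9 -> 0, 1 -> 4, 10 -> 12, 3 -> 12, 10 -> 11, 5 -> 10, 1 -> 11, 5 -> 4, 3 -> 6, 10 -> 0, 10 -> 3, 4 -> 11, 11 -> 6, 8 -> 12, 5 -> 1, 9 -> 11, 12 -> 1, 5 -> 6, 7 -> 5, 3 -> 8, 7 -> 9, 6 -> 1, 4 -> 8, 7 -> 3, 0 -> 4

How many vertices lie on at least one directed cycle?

6

A vertex is on a directed cycle iff it belongs to a strongly connected component of size ≥ 2 (or has a self-loop).
The vertices on cycles are {1, 4, 6, 8, 11, 12} — 6 in total.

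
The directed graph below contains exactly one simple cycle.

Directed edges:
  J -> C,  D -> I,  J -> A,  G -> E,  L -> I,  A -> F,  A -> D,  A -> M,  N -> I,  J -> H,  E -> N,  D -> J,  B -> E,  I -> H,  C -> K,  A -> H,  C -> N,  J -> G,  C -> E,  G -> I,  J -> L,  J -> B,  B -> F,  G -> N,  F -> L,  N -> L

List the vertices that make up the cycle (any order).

A, D, J

DFS with gray/black marking from J:
J gray
  B gray
    F gray
      L gray
        I gray
          H gray
          H black
        I black
      L black
    F black
    E gray
      N gray
        N→I: I black — skip
        N→L: L black — skip
      N black
    E black
  B black
  J→H: H black — skip
  G gray
    G→I: I black — skip
    G→N: N black — skip
    G→E: E black — skip
  G black
  C gray
    C→E: E black — skip
    K gray
    K black
    C→N: N black — skip
  C black
  J→L: L black — skip
  A gray
    A→H: H black — skip
    D gray
      D→I: I black — skip
      D→J: J is gray → back edge
Back edge closes the cycle J → A → D → J; its vertices are {A, D, J}.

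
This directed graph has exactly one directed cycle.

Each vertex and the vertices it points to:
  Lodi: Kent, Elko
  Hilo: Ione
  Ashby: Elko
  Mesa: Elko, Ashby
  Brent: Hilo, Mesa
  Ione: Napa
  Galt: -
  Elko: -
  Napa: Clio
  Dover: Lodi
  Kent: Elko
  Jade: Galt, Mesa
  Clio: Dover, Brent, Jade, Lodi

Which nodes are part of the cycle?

Clio, Hilo, Ione, Napa, Brent

DFS with gray/black marking from Clio:
Clio gray
  Dover gray
    Lodi gray
      Kent gray
        Elko gray
        Elko black
      Kent black
      Lodi→Elko: Elko black — skip
    Lodi black
  Dover black
  Brent gray
    Hilo gray
      Ione gray
        Napa gray
          Napa→Clio: Clio is gray → back edge
Back edge closes the cycle Clio → Brent → Hilo → Ione → Napa → Clio; its vertices are {Clio, Hilo, Ione, Napa, Brent}.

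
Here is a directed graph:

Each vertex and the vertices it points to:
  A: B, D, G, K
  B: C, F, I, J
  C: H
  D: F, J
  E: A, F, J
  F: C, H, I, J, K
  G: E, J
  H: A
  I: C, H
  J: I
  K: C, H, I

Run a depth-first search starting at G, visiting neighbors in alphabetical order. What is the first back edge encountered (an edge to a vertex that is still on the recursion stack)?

DFS from G (visiting neighbors in alphabetical order); mark gray on enter, black on exit:
G gray
  E gray
    A gray
      B gray
        C gray
          H gray
            H→A: A is gray → back edge
First back edge: H → A.

H→A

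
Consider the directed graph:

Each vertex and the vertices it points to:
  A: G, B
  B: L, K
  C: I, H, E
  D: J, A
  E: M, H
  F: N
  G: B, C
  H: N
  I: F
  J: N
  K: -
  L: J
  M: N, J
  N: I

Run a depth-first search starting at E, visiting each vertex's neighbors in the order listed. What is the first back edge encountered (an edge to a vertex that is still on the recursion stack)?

F→N

DFS from E (visiting each vertex's neighbors in the order listed); mark gray on enter, black on exit:
E gray
  M gray
    N gray
      I gray
        F gray
          F→N: N is gray → back edge
First back edge: F → N.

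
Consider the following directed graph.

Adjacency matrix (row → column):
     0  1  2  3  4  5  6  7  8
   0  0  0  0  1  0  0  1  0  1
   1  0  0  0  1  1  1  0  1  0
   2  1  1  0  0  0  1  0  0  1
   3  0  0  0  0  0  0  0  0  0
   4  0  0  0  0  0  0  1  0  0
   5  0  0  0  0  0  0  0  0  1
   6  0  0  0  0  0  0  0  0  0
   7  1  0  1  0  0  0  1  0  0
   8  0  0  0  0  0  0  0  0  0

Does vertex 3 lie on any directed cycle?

3 lies on a cycle iff there is a path from 3 back to itself.
Exploring from 3, it never reaches itself; equivalently, its strongly connected component is a singleton.

No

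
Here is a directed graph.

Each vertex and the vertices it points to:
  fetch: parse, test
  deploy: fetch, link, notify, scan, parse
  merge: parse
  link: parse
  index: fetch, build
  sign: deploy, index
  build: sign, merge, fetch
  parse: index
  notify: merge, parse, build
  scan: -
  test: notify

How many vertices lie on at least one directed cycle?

A vertex is on a directed cycle iff it belongs to a strongly connected component of size ≥ 2 (or has a self-loop).
The vertices on cycles are {link, sign, test, build, fetch, index, merge, parse, deploy, notify} — 10 in total.

10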